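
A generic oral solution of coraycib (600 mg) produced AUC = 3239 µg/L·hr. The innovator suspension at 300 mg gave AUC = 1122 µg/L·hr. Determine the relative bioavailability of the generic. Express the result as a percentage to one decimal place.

F_rel = 144.3%

F_rel = (AUC_test/D_test) / (AUC_ref/D_ref)
      = (3239/600) / (1122/300)
      = 5.39833 / 3.74 = 1.4434 = 144.34%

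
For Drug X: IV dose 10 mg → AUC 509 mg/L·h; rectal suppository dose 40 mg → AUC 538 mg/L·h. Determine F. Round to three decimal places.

F = (AUC_ev / D_ev) / (AUC_iv / D_iv)
  = (538/40) / (509/10)
  = 13.45 / 50.9 = 0.2642

F = 0.264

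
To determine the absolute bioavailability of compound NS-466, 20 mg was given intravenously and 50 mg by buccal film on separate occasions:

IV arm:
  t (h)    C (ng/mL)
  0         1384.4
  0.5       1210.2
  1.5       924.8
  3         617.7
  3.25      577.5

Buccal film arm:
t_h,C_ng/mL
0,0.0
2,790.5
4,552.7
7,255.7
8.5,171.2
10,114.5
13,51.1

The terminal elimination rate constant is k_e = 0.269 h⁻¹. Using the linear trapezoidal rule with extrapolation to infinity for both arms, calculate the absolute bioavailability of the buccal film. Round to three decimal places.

F = 0.334

Trapezoidal AUC_0→3.25 (IV):
  [0→0.5]: (1384.4+1210.2)/2 × 0.5 = 648.65
  [0.5→1.5]: (1210.2+924.8)/2 × 1 = 1067.5
  [1.5→3]: (924.8+617.7)/2 × 1.5 = 1156.875
  [3→3.25]: (617.7+577.5)/2 × 0.25 = 149.4
  Sum = 3022.425 ng/mL·h
IV tail: 577.5/0.269 = 2146.840; AUC_iv,0→∞ = 3022.425 + 2146.840 = 5169.265 ng/mL·h
Trapezoidal AUC_0→13 (buccal film):
  [0→2]: (0.0+790.5)/2 × 2 = 790.5
  [2→4]: (790.5+552.7)/2 × 2 = 1343.2
  [4→7]: (552.7+255.7)/2 × 3 = 1212.6
  [7→8.5]: (255.7+171.2)/2 × 1.5 = 320.175
  [8.5→10]: (171.2+114.5)/2 × 1.5 = 214.275
  [10→13]: (114.5+51.1)/2 × 3 = 248.4
  Sum = 4129.15 ng/mL·h
buccal film tail: 51.1/0.269 = 189.963; AUC_ev,0→∞ = 4129.15 + 189.963 = 4319.113 ng/mL·h
F = (AUC_ev/D_ev)/(AUC_iv/D_iv) = (4319.113/50)/(5169.265/20) = 86.38226/258.46325 = 0.3342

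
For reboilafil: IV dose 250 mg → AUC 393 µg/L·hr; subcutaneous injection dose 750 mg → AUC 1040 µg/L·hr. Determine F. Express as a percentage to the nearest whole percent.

F = 88%

F = (AUC_ev / D_ev) / (AUC_iv / D_iv)
  = (1040/750) / (393/250)
  = 1.38667 / 1.572 = 0.8821
  = 88.21%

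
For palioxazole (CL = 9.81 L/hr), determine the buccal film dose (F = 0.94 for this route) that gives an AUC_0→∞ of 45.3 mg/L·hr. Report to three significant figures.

Dose = 473 mg

Dose = CL × AUC_0→∞ / F
     = 9.81 × 45.3 / 0.94 = 472.759 mg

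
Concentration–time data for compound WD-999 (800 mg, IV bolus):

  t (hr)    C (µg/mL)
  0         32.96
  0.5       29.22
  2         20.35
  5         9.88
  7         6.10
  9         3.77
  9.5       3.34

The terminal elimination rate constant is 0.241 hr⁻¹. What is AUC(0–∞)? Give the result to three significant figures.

Trapezoidal AUC_0→9.5:
  [0→0.5]: (32.96+29.22)/2 × 0.5 = 15.545
  [0.5→2]: (29.22+20.35)/2 × 1.5 = 37.1775
  [2→5]: (20.35+9.88)/2 × 3 = 45.345
  [5→7]: (9.88+6.10)/2 × 2 = 15.98
  [7→9]: (6.10+3.77)/2 × 2 = 9.87
  [9→9.5]: (3.77+3.34)/2 × 0.5 = 1.7775
  Sum = 125.695 µg/mL·hr
Extrapolated tail: C_last / k_e = 3.34 / 0.241 = 13.859
AUC_0→∞ = 125.695 + 13.859 = 139.554 µg/mL·hr

AUC = 140 µg/mL·hr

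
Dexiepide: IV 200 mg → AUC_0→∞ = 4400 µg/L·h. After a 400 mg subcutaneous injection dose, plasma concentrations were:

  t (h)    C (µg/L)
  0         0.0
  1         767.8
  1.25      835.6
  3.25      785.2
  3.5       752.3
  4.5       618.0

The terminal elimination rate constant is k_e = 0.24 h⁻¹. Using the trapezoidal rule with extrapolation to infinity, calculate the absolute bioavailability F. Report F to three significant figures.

F = 0.643

Trapezoidal AUC_0→4.5 (subcutaneous injection):
  [0→1]: (0.0+767.8)/2 × 1 = 383.9
  [1→1.25]: (767.8+835.6)/2 × 0.25 = 200.425
  [1.25→3.25]: (835.6+785.2)/2 × 2 = 1620.8
  [3.25→3.5]: (785.2+752.3)/2 × 0.25 = 192.1875
  [3.5→4.5]: (752.3+618.0)/2 × 1 = 685.15
  Sum = 3082.4625 µg/L·h
Tail: C_last/k_e = 618.0/0.24 = 2575.000
AUC_0→∞ (subcutaneous injection) = 3082.4625 + 2575.000 = 5657.4625 µg/L·h
F = (AUC_ev/D_ev)/(AUC_iv/D_iv) = (5657.4625/400)/(4400/200) = 14.1437/22 = 0.6429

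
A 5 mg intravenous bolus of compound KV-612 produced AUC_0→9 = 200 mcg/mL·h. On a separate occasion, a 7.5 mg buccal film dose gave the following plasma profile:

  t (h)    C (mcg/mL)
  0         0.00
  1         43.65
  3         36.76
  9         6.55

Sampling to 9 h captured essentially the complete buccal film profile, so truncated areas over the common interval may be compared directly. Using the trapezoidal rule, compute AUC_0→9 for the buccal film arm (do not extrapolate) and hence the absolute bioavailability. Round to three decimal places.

F = 0.774

Trapezoidal AUC_0→9 (buccal film):
  [0→1]: (0.00+43.65)/2 × 1 = 21.825
  [1→3]: (43.65+36.76)/2 × 2 = 80.41
  [3→9]: (36.76+6.55)/2 × 6 = 129.93
  Sum = 232.165 mcg/mL·h
F = (AUC_ev/D_ev)/(AUC_iv/D_iv) = (232.165/7.5)/(200/5) = 30.9553/40 = 0.7739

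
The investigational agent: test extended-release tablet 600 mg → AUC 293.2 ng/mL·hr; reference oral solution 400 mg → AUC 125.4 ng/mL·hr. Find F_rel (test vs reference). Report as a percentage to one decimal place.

F_rel = 155.9%

F_rel = (AUC_test/D_test) / (AUC_ref/D_ref)
      = (293.2/600) / (125.4/400)
      = 0.488667 / 0.3135 = 1.5587 = 155.87%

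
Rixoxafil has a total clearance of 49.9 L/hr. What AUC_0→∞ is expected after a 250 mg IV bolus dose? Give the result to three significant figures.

AUC = 5.01 mg/L·hr

AUC_0→∞ = Dose_iv / CL
        = 250 / 49.9 = 5.01002 mg/L·hr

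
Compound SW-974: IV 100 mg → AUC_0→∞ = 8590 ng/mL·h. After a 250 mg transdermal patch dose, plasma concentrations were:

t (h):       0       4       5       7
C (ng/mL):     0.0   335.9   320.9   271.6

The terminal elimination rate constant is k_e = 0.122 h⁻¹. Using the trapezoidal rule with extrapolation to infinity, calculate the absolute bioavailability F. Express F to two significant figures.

F = 0.18

Trapezoidal AUC_0→7 (transdermal patch):
  [0→4]: (0.0+335.9)/2 × 4 = 671.8
  [4→5]: (335.9+320.9)/2 × 1 = 328.4
  [5→7]: (320.9+271.6)/2 × 2 = 592.5
  Sum = 1592.7 ng/mL·h
Tail: C_last/k_e = 271.6/0.122 = 2226.230
AUC_0→∞ (transdermal patch) = 1592.7 + 2226.230 = 3818.93 ng/mL·h
F = (AUC_ev/D_ev)/(AUC_iv/D_iv) = (3818.93/250)/(8590/100) = 15.27572/85.9 = 0.1778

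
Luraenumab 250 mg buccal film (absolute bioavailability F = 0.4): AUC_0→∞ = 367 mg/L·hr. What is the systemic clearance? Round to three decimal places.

CL = 0.272 L/hr

CL = F × Dose / AUC_0→∞
   = 0.4 × 250 / 367 = 0.27248 L/hr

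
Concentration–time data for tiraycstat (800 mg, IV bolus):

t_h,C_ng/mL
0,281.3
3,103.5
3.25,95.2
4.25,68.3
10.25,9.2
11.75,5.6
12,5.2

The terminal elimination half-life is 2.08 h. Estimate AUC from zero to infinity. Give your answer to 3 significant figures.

AUC = 944 ng/mL·h

Trapezoidal AUC_0→12:
  [0→3]: (281.3+103.5)/2 × 3 = 577.2
  [3→3.25]: (103.5+95.2)/2 × 0.25 = 24.8375
  [3.25→4.25]: (95.2+68.3)/2 × 1 = 81.75
  [4.25→10.25]: (68.3+9.2)/2 × 6 = 232.5
  [10.25→11.75]: (9.2+5.6)/2 × 1.5 = 11.1
  [11.75→12]: (5.6+5.2)/2 × 0.25 = 1.35
  Sum = 928.7375 ng/mL·h
k_e = ln2 / t½ = 0.693147 / 2.08 = 0.3332 h^-1
Extrapolated tail: C_last / k_e = 5.2 / 0.3332 = 15.606
AUC_0→∞ = 928.7375 + 15.606 = 944.3435 ng/mL·h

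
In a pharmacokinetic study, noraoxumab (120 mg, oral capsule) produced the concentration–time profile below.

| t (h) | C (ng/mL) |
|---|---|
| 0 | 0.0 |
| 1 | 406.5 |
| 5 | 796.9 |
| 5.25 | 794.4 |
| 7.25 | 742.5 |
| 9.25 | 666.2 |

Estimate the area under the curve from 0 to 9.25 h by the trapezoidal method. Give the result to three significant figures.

AUC = 5750 ng/mL·h

Trapezoidal AUC_0→9.25:
  [0→1]: (0.0+406.5)/2 × 1 = 203.25
  [1→5]: (406.5+796.9)/2 × 4 = 2406.8
  [5→5.25]: (796.9+794.4)/2 × 0.25 = 198.9125
  [5.25→7.25]: (794.4+742.5)/2 × 2 = 1536.9
  [7.25→9.25]: (742.5+666.2)/2 × 2 = 1408.7
  Sum = 5754.5625 ng/mL·h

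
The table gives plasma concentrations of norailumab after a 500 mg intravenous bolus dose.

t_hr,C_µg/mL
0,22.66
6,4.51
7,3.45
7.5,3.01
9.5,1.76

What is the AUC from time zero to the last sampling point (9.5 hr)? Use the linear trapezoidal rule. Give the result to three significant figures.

AUC = 91.9 µg/mL·hr

Trapezoidal AUC_0→9.5:
  [0→6]: (22.66+4.51)/2 × 6 = 81.51
  [6→7]: (4.51+3.45)/2 × 1 = 3.98
  [7→7.5]: (3.45+3.01)/2 × 0.5 = 1.615
  [7.5→9.5]: (3.01+1.76)/2 × 2 = 4.77
  Sum = 91.875 µg/mL·hr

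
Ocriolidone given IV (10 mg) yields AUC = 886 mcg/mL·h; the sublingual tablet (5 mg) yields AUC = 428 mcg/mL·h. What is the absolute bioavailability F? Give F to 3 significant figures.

F = (AUC_ev / D_ev) / (AUC_iv / D_iv)
  = (428/5) / (886/10)
  = 85.6 / 88.6 = 0.9661

F = 0.966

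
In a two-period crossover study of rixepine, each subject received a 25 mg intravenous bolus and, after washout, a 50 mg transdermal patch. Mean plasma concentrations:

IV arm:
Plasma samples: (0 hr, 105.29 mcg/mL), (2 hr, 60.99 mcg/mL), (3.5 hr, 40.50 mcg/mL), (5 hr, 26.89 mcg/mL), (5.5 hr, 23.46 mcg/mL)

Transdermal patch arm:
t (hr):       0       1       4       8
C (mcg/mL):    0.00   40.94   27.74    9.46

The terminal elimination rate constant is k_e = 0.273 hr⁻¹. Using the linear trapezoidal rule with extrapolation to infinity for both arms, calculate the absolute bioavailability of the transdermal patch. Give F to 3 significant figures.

Trapezoidal AUC_0→5.5 (IV):
  [0→2]: (105.29+60.99)/2 × 2 = 166.28
  [2→3.5]: (60.99+40.50)/2 × 1.5 = 76.1175
  [3.5→5]: (40.50+26.89)/2 × 1.5 = 50.5425
  [5→5.5]: (26.89+23.46)/2 × 0.5 = 12.5875
  Sum = 305.5275 mcg/mL·hr
IV tail: 23.46/0.273 = 85.934; AUC_iv,0→∞ = 305.5275 + 85.934 = 391.4615 mcg/mL·hr
Trapezoidal AUC_0→8 (transdermal patch):
  [0→1]: (0.00+40.94)/2 × 1 = 20.47
  [1→4]: (40.94+27.74)/2 × 3 = 103.02
  [4→8]: (27.74+9.46)/2 × 4 = 74.4
  Sum = 197.89 mcg/mL·hr
transdermal patch tail: 9.46/0.273 = 34.652; AUC_ev,0→∞ = 197.89 + 34.652 = 232.542 mcg/mL·hr
F = (AUC_ev/D_ev)/(AUC_iv/D_iv) = (232.542/50)/(391.4615/25) = 4.65084/15.65846 = 0.2970

F = 0.297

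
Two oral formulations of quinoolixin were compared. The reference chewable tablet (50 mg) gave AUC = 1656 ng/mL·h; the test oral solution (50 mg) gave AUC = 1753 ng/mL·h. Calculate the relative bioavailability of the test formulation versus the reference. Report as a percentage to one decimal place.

F_rel = 105.9%

F_rel = (AUC_test/D_test) / (AUC_ref/D_ref)
      = (1753/50) / (1656/50)
      = 35.06 / 33.12 = 1.0586 = 105.86%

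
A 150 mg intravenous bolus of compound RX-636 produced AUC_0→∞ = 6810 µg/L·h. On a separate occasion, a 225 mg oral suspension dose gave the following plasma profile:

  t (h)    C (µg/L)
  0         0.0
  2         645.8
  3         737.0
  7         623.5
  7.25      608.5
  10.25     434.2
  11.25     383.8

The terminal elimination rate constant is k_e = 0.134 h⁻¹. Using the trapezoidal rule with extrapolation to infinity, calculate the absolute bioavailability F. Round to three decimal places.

F = 0.886

Trapezoidal AUC_0→11.25 (oral suspension):
  [0→2]: (0.0+645.8)/2 × 2 = 645.8
  [2→3]: (645.8+737.0)/2 × 1 = 691.4
  [3→7]: (737.0+623.5)/2 × 4 = 2721.0
  [7→7.25]: (623.5+608.5)/2 × 0.25 = 154.0
  [7.25→10.25]: (608.5+434.2)/2 × 3 = 1564.05
  [10.25→11.25]: (434.2+383.8)/2 × 1 = 409.0
  Sum = 6185.25 µg/L·h
Tail: C_last/k_e = 383.8/0.134 = 2864.179
AUC_0→∞ (oral suspension) = 6185.25 + 2864.179 = 9049.429 µg/L·h
F = (AUC_ev/D_ev)/(AUC_iv/D_iv) = (9049.429/225)/(6810/150) = 40.2197/45.4 = 0.8859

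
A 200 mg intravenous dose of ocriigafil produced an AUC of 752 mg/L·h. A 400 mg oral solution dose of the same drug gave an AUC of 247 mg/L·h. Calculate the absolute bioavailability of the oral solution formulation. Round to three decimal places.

F = (AUC_ev / D_ev) / (AUC_iv / D_iv)
  = (247/400) / (752/200)
  = 0.6175 / 3.76 = 0.1642

F = 0.164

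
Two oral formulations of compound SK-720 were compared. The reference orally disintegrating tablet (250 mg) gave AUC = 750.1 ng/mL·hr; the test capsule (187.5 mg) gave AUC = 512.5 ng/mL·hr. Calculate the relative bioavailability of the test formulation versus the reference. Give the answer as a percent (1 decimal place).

F_rel = 91.1%

F_rel = (AUC_test/D_test) / (AUC_ref/D_ref)
      = (512.5/187.5) / (750.1/250)
      = 2.73333 / 3.0004 = 0.9110 = 91.10%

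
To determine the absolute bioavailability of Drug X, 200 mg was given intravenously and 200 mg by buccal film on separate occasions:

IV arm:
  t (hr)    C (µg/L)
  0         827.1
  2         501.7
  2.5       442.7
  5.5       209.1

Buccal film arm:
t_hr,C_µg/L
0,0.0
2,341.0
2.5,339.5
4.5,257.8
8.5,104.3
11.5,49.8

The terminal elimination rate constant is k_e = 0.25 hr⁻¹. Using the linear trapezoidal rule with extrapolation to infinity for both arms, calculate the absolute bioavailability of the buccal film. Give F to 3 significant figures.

F = 0.670

Trapezoidal AUC_0→5.5 (IV):
  [0→2]: (827.1+501.7)/2 × 2 = 1328.8
  [2→2.5]: (501.7+442.7)/2 × 0.5 = 236.1
  [2.5→5.5]: (442.7+209.1)/2 × 3 = 977.7
  Sum = 2542.6 µg/L·hr
IV tail: 209.1/0.25 = 836.400; AUC_iv,0→∞ = 2542.6 + 836.400 = 3379.0 µg/L·hr
Trapezoidal AUC_0→11.5 (buccal film):
  [0→2]: (0.0+341.0)/2 × 2 = 341.0
  [2→2.5]: (341.0+339.5)/2 × 0.5 = 170.125
  [2.5→4.5]: (339.5+257.8)/2 × 2 = 597.3
  [4.5→8.5]: (257.8+104.3)/2 × 4 = 724.2
  [8.5→11.5]: (104.3+49.8)/2 × 3 = 231.15
  Sum = 2063.775 µg/L·hr
buccal film tail: 49.8/0.25 = 199.200; AUC_ev,0→∞ = 2063.775 + 199.200 = 2262.975 µg/L·hr
F = (AUC_ev/D_ev)/(AUC_iv/D_iv) = (2262.975/200)/(3379.0/200) = 11.314875/16.895 = 0.6697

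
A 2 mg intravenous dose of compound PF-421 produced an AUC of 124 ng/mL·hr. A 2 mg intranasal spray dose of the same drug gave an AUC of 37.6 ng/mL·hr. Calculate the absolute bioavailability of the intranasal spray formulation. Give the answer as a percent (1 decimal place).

F = (AUC_ev / D_ev) / (AUC_iv / D_iv)
  = (37.6/2) / (124/2)
  = 18.8 / 62 = 0.3032
  = 30.32%

F = 30.3%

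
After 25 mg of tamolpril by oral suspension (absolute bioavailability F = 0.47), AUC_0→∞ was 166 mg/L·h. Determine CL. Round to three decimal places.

CL = 0.071 L/h

CL = F × Dose / AUC_0→∞
   = 0.47 × 25 / 166 = 0.0707831 L/h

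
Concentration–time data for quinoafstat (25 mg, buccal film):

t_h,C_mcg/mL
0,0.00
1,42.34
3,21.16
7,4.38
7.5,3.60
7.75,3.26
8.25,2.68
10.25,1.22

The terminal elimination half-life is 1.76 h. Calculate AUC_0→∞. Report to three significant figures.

AUC = 147 mcg/mL·h

Trapezoidal AUC_0→10.25:
  [0→1]: (0.00+42.34)/2 × 1 = 21.17
  [1→3]: (42.34+21.16)/2 × 2 = 63.5
  [3→7]: (21.16+4.38)/2 × 4 = 51.08
  [7→7.5]: (4.38+3.60)/2 × 0.5 = 1.995
  [7.5→7.75]: (3.60+3.26)/2 × 0.25 = 0.8575
  [7.75→8.25]: (3.26+2.68)/2 × 0.5 = 1.485
  [8.25→10.25]: (2.68+1.22)/2 × 2 = 3.9
  Sum = 143.9875 mcg/mL·h
k_e = ln2 / t½ = 0.693147 / 1.76 = 0.3938 h^-1
Extrapolated tail: C_last / k_e = 1.22 / 0.3938 = 3.098
AUC_0→∞ = 143.9875 + 3.098 = 147.0855 mcg/mL·h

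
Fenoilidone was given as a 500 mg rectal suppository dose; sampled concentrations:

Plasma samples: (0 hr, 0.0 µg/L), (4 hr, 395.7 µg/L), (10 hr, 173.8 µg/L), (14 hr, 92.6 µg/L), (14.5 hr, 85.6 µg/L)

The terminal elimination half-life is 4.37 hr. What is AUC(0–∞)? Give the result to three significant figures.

Trapezoidal AUC_0→14.5:
  [0→4]: (0.0+395.7)/2 × 4 = 791.4
  [4→10]: (395.7+173.8)/2 × 6 = 1708.5
  [10→14]: (173.8+92.6)/2 × 4 = 532.8
  [14→14.5]: (92.6+85.6)/2 × 0.5 = 44.55
  Sum = 3077.25 µg/L·hr
k_e = ln2 / t½ = 0.693147 / 4.37 = 0.1586 hr^-1
Extrapolated tail: C_last / k_e = 85.6 / 0.1586 = 539.723
AUC_0→∞ = 3077.25 + 539.723 = 3616.973 µg/L·hr

AUC = 3620 µg/L·hr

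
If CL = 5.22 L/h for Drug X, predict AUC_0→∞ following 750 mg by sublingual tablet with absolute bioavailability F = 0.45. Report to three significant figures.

AUC_0→∞ = F × Dose / CL
        = 0.45 × 750 / 5.22 = 64.6552 mg/L·h

AUC = 64.7 mg/L·h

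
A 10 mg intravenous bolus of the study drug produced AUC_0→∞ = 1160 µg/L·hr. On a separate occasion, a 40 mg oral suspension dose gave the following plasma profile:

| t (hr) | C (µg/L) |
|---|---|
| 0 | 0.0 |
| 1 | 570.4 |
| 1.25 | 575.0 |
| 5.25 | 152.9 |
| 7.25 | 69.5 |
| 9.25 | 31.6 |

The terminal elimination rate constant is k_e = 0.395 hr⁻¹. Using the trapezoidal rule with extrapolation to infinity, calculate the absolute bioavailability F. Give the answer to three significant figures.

F = 0.493

Trapezoidal AUC_0→9.25 (oral suspension):
  [0→1]: (0.0+570.4)/2 × 1 = 285.2
  [1→1.25]: (570.4+575.0)/2 × 0.25 = 143.175
  [1.25→5.25]: (575.0+152.9)/2 × 4 = 1455.8
  [5.25→7.25]: (152.9+69.5)/2 × 2 = 222.4
  [7.25→9.25]: (69.5+31.6)/2 × 2 = 101.1
  Sum = 2207.675 µg/L·hr
Tail: C_last/k_e = 31.6/0.395 = 80.000
AUC_0→∞ (oral suspension) = 2207.675 + 80.000 = 2287.675 µg/L·hr
F = (AUC_ev/D_ev)/(AUC_iv/D_iv) = (2287.675/40)/(1160/10) = 57.191875/116 = 0.4930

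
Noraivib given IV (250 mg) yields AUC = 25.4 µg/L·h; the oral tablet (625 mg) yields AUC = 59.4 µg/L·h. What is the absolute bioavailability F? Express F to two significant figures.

F = 0.94

F = (AUC_ev / D_ev) / (AUC_iv / D_iv)
  = (59.4/625) / (25.4/250)
  = 0.09504 / 0.1016 = 0.9354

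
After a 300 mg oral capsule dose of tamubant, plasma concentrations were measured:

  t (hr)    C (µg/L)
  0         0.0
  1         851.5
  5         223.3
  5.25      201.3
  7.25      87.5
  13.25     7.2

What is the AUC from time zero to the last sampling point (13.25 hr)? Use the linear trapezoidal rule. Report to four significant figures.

AUC = 3201 µg/L·hr

Trapezoidal AUC_0→13.25:
  [0→1]: (0.0+851.5)/2 × 1 = 425.75
  [1→5]: (851.5+223.3)/2 × 4 = 2149.6
  [5→5.25]: (223.3+201.3)/2 × 0.25 = 53.075
  [5.25→7.25]: (201.3+87.5)/2 × 2 = 288.8
  [7.25→13.25]: (87.5+7.2)/2 × 6 = 284.1
  Sum = 3201.325 µg/L·hr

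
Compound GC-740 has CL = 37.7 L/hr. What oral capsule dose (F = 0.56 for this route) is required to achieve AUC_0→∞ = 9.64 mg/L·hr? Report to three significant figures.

Dose = CL × AUC_0→∞ / F
     = 37.7 × 9.64 / 0.56 = 648.979 mg

Dose = 649 mg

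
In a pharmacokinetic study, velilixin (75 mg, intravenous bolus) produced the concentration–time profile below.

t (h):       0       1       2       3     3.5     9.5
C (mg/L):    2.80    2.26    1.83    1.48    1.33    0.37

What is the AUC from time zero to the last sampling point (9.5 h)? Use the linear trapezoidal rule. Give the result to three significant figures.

Trapezoidal AUC_0→9.5:
  [0→1]: (2.80+2.26)/2 × 1 = 2.53
  [1→2]: (2.26+1.83)/2 × 1 = 2.045
  [2→3]: (1.83+1.48)/2 × 1 = 1.655
  [3→3.5]: (1.48+1.33)/2 × 0.5 = 0.7025
  [3.5→9.5]: (1.33+0.37)/2 × 6 = 5.1
  Sum = 12.0325 mg/L·h

AUC = 12.0 mg/L·h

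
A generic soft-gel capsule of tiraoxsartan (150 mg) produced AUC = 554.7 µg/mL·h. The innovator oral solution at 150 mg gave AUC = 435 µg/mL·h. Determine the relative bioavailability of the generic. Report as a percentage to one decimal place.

F_rel = 127.5%

F_rel = (AUC_test/D_test) / (AUC_ref/D_ref)
      = (554.7/150) / (435/150)
      = 3.698 / 2.9 = 1.2752 = 127.52%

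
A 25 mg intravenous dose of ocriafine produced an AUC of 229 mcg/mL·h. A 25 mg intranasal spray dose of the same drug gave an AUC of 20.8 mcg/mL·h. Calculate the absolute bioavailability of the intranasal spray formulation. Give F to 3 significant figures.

F = 0.0908

F = (AUC_ev / D_ev) / (AUC_iv / D_iv)
  = (20.8/25) / (229/25)
  = 0.832 / 9.16 = 0.0908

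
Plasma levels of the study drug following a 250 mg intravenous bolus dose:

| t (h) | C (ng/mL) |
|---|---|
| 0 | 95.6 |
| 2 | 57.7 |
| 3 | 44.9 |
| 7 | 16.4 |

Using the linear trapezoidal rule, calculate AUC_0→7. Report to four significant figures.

Trapezoidal AUC_0→7:
  [0→2]: (95.6+57.7)/2 × 2 = 153.3
  [2→3]: (57.7+44.9)/2 × 1 = 51.3
  [3→7]: (44.9+16.4)/2 × 4 = 122.6
  Sum = 327.2 ng/mL·h

AUC = 327.2 ng/mL·h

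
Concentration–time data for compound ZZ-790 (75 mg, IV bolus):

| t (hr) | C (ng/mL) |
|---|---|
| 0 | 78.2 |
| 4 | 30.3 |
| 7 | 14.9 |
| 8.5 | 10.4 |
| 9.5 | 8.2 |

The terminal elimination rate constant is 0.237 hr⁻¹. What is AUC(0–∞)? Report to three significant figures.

Trapezoidal AUC_0→9.5:
  [0→4]: (78.2+30.3)/2 × 4 = 217.0
  [4→7]: (30.3+14.9)/2 × 3 = 67.8
  [7→8.5]: (14.9+10.4)/2 × 1.5 = 18.975
  [8.5→9.5]: (10.4+8.2)/2 × 1 = 9.3
  Sum = 313.075 ng/mL·hr
Extrapolated tail: C_last / k_e = 8.2 / 0.237 = 34.599
AUC_0→∞ = 313.075 + 34.599 = 347.674 ng/mL·hr

AUC = 348 ng/mL·hr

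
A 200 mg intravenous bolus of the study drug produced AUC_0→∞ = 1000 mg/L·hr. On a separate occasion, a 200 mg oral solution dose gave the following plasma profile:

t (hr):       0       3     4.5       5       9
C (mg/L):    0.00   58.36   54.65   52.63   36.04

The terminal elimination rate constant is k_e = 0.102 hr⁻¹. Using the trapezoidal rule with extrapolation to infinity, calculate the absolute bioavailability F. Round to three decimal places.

Trapezoidal AUC_0→9 (oral solution):
  [0→3]: (0.00+58.36)/2 × 3 = 87.54
  [3→4.5]: (58.36+54.65)/2 × 1.5 = 84.7575
  [4.5→5]: (54.65+52.63)/2 × 0.5 = 26.82
  [5→9]: (52.63+36.04)/2 × 4 = 177.34
  Sum = 376.4575 mg/L·hr
Tail: C_last/k_e = 36.04/0.102 = 353.333
AUC_0→∞ (oral solution) = 376.4575 + 353.333 = 729.7905 mg/L·hr
F = (AUC_ev/D_ev)/(AUC_iv/D_iv) = (729.7905/200)/(1000/200) = 3.6489525/5 = 0.7298

F = 0.730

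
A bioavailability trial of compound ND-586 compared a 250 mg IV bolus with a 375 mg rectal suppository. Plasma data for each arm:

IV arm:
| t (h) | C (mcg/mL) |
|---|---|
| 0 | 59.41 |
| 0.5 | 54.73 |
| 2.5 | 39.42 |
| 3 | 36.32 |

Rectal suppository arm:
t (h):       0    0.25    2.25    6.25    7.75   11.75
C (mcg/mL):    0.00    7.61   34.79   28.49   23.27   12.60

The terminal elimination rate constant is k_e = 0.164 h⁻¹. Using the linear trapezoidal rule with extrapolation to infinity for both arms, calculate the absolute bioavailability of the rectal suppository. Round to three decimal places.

Trapezoidal AUC_0→3 (IV):
  [0→0.5]: (59.41+54.73)/2 × 0.5 = 28.535
  [0.5→2.5]: (54.73+39.42)/2 × 2 = 94.15
  [2.5→3]: (39.42+36.32)/2 × 0.5 = 18.935
  Sum = 141.62 mcg/mL·h
IV tail: 36.32/0.164 = 221.463; AUC_iv,0→∞ = 141.62 + 221.463 = 363.083 mcg/mL·h
Trapezoidal AUC_0→11.75 (rectal suppository):
  [0→0.25]: (0.00+7.61)/2 × 0.25 = 0.95125
  [0.25→2.25]: (7.61+34.79)/2 × 2 = 42.4
  [2.25→6.25]: (34.79+28.49)/2 × 4 = 126.56
  [6.25→7.75]: (28.49+23.27)/2 × 1.5 = 38.82
  [7.75→11.75]: (23.27+12.60)/2 × 4 = 71.74
  Sum = 280.47125 mcg/mL·h
rectal suppository tail: 12.60/0.164 = 76.829; AUC_ev,0→∞ = 280.47125 + 76.829 = 357.30025 mcg/mL·h
F = (AUC_ev/D_ev)/(AUC_iv/D_iv) = (357.30025/375)/(363.083/250) = 0.952801/1.452332 = 0.6560

F = 0.656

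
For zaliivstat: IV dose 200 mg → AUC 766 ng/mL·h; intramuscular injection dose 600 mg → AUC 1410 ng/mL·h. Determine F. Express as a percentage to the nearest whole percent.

F = 61%

F = (AUC_ev / D_ev) / (AUC_iv / D_iv)
  = (1410/600) / (766/200)
  = 2.35 / 3.83 = 0.6136
  = 61.36%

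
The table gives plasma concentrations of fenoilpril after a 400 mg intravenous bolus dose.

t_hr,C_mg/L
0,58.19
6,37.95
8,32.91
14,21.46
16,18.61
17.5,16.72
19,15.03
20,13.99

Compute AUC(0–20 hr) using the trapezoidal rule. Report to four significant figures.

AUC = 627.3 mg/L·hr

Trapezoidal AUC_0→20:
  [0→6]: (58.19+37.95)/2 × 6 = 288.42
  [6→8]: (37.95+32.91)/2 × 2 = 70.86
  [8→14]: (32.91+21.46)/2 × 6 = 163.11
  [14→16]: (21.46+18.61)/2 × 2 = 40.07
  [16→17.5]: (18.61+16.72)/2 × 1.5 = 26.4975
  [17.5→19]: (16.72+15.03)/2 × 1.5 = 23.8125
  [19→20]: (15.03+13.99)/2 × 1 = 14.51
  Sum = 627.28 mg/L·hr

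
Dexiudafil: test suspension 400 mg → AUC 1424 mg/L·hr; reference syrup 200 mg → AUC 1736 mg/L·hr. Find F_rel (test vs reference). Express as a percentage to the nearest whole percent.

F_rel = (AUC_test/D_test) / (AUC_ref/D_ref)
      = (1424/400) / (1736/200)
      = 3.56 / 8.68 = 0.4101 = 41.01%

F_rel = 41%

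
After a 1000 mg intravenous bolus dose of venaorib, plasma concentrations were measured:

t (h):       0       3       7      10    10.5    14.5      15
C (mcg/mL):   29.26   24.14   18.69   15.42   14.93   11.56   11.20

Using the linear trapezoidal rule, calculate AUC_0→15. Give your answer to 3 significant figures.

AUC = 283 mcg/mL·h

Trapezoidal AUC_0→15:
  [0→3]: (29.26+24.14)/2 × 3 = 80.1
  [3→7]: (24.14+18.69)/2 × 4 = 85.66
  [7→10]: (18.69+15.42)/2 × 3 = 51.165
  [10→10.5]: (15.42+14.93)/2 × 0.5 = 7.5875
  [10.5→14.5]: (14.93+11.56)/2 × 4 = 52.98
  [14.5→15]: (11.56+11.20)/2 × 0.5 = 5.69
  Sum = 283.1825 mcg/mL·h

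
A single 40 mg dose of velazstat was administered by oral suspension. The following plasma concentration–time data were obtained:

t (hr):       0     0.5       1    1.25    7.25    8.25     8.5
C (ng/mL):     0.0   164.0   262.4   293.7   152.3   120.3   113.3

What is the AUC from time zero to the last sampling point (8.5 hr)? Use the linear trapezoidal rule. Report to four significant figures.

Trapezoidal AUC_0→8.5:
  [0→0.5]: (0.0+164.0)/2 × 0.5 = 41.0
  [0.5→1]: (164.0+262.4)/2 × 0.5 = 106.6
  [1→1.25]: (262.4+293.7)/2 × 0.25 = 69.5125
  [1.25→7.25]: (293.7+152.3)/2 × 6 = 1338.0
  [7.25→8.25]: (152.3+120.3)/2 × 1 = 136.3
  [8.25→8.5]: (120.3+113.3)/2 × 0.25 = 29.2
  Sum = 1720.6125 ng/mL·hr

AUC = 1721 ng/mL·hr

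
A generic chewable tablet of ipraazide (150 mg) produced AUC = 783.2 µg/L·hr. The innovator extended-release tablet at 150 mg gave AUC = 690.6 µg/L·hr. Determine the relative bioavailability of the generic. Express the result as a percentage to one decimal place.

F_rel = 113.4%

F_rel = (AUC_test/D_test) / (AUC_ref/D_ref)
      = (783.2/150) / (690.6/150)
      = 5.22133 / 4.604 = 1.1341 = 113.41%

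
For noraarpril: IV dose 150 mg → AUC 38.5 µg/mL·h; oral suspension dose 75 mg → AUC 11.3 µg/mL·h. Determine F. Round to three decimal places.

F = 0.587

F = (AUC_ev / D_ev) / (AUC_iv / D_iv)
  = (11.3/75) / (38.5/150)
  = 0.150667 / 0.256667 = 0.5870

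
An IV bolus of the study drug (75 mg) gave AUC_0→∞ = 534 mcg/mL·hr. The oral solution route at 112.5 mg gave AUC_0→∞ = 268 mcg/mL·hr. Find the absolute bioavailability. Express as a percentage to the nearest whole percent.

F = 33%

F = (AUC_ev / D_ev) / (AUC_iv / D_iv)
  = (268/112.5) / (534/75)
  = 2.38222 / 7.12 = 0.3346
  = 33.46%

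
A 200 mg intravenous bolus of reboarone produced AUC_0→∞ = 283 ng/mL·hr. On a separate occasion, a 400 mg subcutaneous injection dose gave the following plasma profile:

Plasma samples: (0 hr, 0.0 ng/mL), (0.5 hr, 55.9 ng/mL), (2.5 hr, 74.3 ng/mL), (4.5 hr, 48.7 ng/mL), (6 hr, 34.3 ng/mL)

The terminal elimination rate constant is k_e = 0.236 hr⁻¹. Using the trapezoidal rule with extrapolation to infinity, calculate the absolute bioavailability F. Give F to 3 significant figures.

F = 0.839

Trapezoidal AUC_0→6 (subcutaneous injection):
  [0→0.5]: (0.0+55.9)/2 × 0.5 = 13.975
  [0.5→2.5]: (55.9+74.3)/2 × 2 = 130.2
  [2.5→4.5]: (74.3+48.7)/2 × 2 = 123.0
  [4.5→6]: (48.7+34.3)/2 × 1.5 = 62.25
  Sum = 329.425 ng/mL·hr
Tail: C_last/k_e = 34.3/0.236 = 145.339
AUC_0→∞ (subcutaneous injection) = 329.425 + 145.339 = 474.764 ng/mL·hr
F = (AUC_ev/D_ev)/(AUC_iv/D_iv) = (474.764/400)/(283/200) = 1.18691/1.415 = 0.8388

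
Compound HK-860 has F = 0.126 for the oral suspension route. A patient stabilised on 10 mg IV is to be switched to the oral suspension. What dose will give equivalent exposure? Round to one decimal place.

D_oral = 79.4 mg

For equal systemic exposure: F × D_ev = D_iv
D_ev = D_iv / F = 10 / 0.126 = 79.3651 mg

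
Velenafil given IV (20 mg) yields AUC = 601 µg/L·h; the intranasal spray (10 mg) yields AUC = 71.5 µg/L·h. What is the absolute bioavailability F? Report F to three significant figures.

F = 0.238

F = (AUC_ev / D_ev) / (AUC_iv / D_iv)
  = (71.5/10) / (601/20)
  = 7.15 / 30.05 = 0.2379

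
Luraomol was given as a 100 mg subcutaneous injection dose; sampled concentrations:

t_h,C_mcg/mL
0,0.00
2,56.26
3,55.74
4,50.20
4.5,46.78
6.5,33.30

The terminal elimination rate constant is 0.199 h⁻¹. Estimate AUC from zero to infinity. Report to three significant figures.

AUC = 437 mcg/mL·h

Trapezoidal AUC_0→6.5:
  [0→2]: (0.00+56.26)/2 × 2 = 56.26
  [2→3]: (56.26+55.74)/2 × 1 = 56.0
  [3→4]: (55.74+50.20)/2 × 1 = 52.97
  [4→4.5]: (50.20+46.78)/2 × 0.5 = 24.245
  [4.5→6.5]: (46.78+33.30)/2 × 2 = 80.08
  Sum = 269.555 mcg/mL·h
Extrapolated tail: C_last / k_e = 33.30 / 0.199 = 167.337
AUC_0→∞ = 269.555 + 167.337 = 436.892 mcg/mL·h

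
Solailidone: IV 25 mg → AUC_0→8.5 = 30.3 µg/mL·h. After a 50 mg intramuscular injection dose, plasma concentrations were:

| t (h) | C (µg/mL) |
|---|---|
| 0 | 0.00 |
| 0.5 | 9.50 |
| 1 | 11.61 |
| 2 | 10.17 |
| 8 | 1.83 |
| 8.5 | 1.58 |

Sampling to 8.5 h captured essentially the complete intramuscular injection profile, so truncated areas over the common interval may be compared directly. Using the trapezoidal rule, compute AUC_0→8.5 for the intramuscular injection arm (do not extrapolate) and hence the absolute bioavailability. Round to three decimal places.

Trapezoidal AUC_0→8.5 (intramuscular injection):
  [0→0.5]: (0.00+9.50)/2 × 0.5 = 2.375
  [0.5→1]: (9.50+11.61)/2 × 0.5 = 5.2775
  [1→2]: (11.61+10.17)/2 × 1 = 10.89
  [2→8]: (10.17+1.83)/2 × 6 = 36.0
  [8→8.5]: (1.83+1.58)/2 × 0.5 = 0.8525
  Sum = 55.395 µg/mL·h
F = (AUC_ev/D_ev)/(AUC_iv/D_iv) = (55.395/50)/(30.3/25) = 1.1079/1.212 = 0.9141

F = 0.914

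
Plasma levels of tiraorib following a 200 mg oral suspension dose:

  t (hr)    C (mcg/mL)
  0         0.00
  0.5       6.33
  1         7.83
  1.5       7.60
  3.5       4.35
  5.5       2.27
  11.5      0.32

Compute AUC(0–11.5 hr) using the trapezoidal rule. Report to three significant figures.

Trapezoidal AUC_0→11.5:
  [0→0.5]: (0.00+6.33)/2 × 0.5 = 1.5825
  [0.5→1]: (6.33+7.83)/2 × 0.5 = 3.54
  [1→1.5]: (7.83+7.60)/2 × 0.5 = 3.8575
  [1.5→3.5]: (7.60+4.35)/2 × 2 = 11.95
  [3.5→5.5]: (4.35+2.27)/2 × 2 = 6.62
  [5.5→11.5]: (2.27+0.32)/2 × 6 = 7.77
  Sum = 35.32 mcg/mL·hr

AUC = 35.3 mcg/mL·hr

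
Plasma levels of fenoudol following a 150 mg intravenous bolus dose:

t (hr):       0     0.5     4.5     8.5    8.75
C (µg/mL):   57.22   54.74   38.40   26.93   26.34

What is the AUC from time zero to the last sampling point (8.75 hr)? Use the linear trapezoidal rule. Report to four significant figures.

Trapezoidal AUC_0→8.75:
  [0→0.5]: (57.22+54.74)/2 × 0.5 = 27.99
  [0.5→4.5]: (54.74+38.40)/2 × 4 = 186.28
  [4.5→8.5]: (38.40+26.93)/2 × 4 = 130.66
  [8.5→8.75]: (26.93+26.34)/2 × 0.25 = 6.65875
  Sum = 351.58875 µg/mL·hr

AUC = 351.6 µg/mL·hr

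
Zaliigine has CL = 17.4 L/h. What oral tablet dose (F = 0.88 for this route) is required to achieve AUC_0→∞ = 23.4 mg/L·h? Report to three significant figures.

Dose = 463 mg

Dose = CL × AUC_0→∞ / F
     = 17.4 × 23.4 / 0.88 = 462.682 mg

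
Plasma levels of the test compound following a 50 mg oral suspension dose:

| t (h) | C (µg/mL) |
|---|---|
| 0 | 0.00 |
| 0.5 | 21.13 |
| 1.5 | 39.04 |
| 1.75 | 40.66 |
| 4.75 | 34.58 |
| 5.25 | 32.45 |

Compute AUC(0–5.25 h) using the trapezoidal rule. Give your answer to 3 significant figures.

Trapezoidal AUC_0→5.25:
  [0→0.5]: (0.00+21.13)/2 × 0.5 = 5.2825
  [0.5→1.5]: (21.13+39.04)/2 × 1 = 30.085
  [1.5→1.75]: (39.04+40.66)/2 × 0.25 = 9.9625
  [1.75→4.75]: (40.66+34.58)/2 × 3 = 112.86
  [4.75→5.25]: (34.58+32.45)/2 × 0.5 = 16.7575
  Sum = 174.9475 µg/mL·h

AUC = 175 µg/mL·h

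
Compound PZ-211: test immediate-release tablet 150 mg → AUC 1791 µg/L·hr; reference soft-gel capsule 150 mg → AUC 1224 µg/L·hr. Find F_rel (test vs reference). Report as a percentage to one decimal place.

F_rel = 146.3%

F_rel = (AUC_test/D_test) / (AUC_ref/D_ref)
      = (1791/150) / (1224/150)
      = 11.94 / 8.16 = 1.4632 = 146.32%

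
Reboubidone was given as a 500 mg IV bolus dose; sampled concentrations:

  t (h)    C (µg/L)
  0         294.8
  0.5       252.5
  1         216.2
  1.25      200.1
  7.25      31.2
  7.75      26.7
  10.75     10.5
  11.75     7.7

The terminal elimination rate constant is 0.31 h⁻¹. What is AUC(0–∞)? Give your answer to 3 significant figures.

AUC = 1100 µg/L·h

Trapezoidal AUC_0→11.75:
  [0→0.5]: (294.8+252.5)/2 × 0.5 = 136.825
  [0.5→1]: (252.5+216.2)/2 × 0.5 = 117.175
  [1→1.25]: (216.2+200.1)/2 × 0.25 = 52.0375
  [1.25→7.25]: (200.1+31.2)/2 × 6 = 693.9
  [7.25→7.75]: (31.2+26.7)/2 × 0.5 = 14.475
  [7.75→10.75]: (26.7+10.5)/2 × 3 = 55.8
  [10.75→11.75]: (10.5+7.7)/2 × 1 = 9.1
  Sum = 1079.3125 µg/L·h
Extrapolated tail: C_last / k_e = 7.7 / 0.31 = 24.839
AUC_0→∞ = 1079.3125 + 24.839 = 1104.1515 µg/L·h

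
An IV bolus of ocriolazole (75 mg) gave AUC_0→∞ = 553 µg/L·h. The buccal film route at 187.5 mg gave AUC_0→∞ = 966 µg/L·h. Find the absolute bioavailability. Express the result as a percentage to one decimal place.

F = 69.9%

F = (AUC_ev / D_ev) / (AUC_iv / D_iv)
  = (966/187.5) / (553/75)
  = 5.152 / 7.37333 = 0.6987
  = 69.87%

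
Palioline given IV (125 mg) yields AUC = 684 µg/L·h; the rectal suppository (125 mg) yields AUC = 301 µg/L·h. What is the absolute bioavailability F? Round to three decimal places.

F = (AUC_ev / D_ev) / (AUC_iv / D_iv)
  = (301/125) / (684/125)
  = 2.408 / 5.472 = 0.4401

F = 0.440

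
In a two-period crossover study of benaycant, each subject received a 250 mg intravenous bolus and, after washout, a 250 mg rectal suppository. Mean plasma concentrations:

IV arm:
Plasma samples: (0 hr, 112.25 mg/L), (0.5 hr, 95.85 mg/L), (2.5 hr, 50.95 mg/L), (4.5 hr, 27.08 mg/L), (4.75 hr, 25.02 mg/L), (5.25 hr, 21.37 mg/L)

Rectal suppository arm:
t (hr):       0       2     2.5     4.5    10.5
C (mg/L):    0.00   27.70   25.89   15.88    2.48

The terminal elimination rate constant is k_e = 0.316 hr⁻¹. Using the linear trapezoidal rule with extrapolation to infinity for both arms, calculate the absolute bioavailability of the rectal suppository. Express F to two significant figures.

F = 0.40

Trapezoidal AUC_0→5.25 (IV):
  [0→0.5]: (112.25+95.85)/2 × 0.5 = 52.025
  [0.5→2.5]: (95.85+50.95)/2 × 2 = 146.8
  [2.5→4.5]: (50.95+27.08)/2 × 2 = 78.03
  [4.5→4.75]: (27.08+25.02)/2 × 0.25 = 6.5125
  [4.75→5.25]: (25.02+21.37)/2 × 0.5 = 11.5975
  Sum = 294.965 mg/L·hr
IV tail: 21.37/0.316 = 67.627; AUC_iv,0→∞ = 294.965 + 67.627 = 362.592 mg/L·hr
Trapezoidal AUC_0→10.5 (rectal suppository):
  [0→2]: (0.00+27.70)/2 × 2 = 27.7
  [2→2.5]: (27.70+25.89)/2 × 0.5 = 13.3975
  [2.5→4.5]: (25.89+15.88)/2 × 2 = 41.77
  [4.5→10.5]: (15.88+2.48)/2 × 6 = 55.08
  Sum = 137.9475 mg/L·hr
rectal suppository tail: 2.48/0.316 = 7.848; AUC_ev,0→∞ = 137.9475 + 7.848 = 145.7955 mg/L·hr
F = (AUC_ev/D_ev)/(AUC_iv/D_iv) = (145.7955/250)/(362.592/250) = 0.583182/1.450368 = 0.4021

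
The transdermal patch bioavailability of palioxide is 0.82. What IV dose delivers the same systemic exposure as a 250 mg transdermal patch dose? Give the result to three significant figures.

Systemic exposure from an extravascular dose = F × D_ev, so the equivalent IV dose is F × D_ev.
D_iv = F × D_ev = 0.82 × 250 = 205 mg

D_iv = 205 mg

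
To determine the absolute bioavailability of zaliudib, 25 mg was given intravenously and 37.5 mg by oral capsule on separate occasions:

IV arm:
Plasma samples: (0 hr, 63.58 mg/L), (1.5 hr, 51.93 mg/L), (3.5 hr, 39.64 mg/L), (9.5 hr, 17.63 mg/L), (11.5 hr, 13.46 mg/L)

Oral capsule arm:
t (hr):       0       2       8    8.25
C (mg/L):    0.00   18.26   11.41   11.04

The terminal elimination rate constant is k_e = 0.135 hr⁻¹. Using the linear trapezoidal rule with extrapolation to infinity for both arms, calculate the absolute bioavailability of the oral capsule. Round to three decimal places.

Trapezoidal AUC_0→11.5 (IV):
  [0→1.5]: (63.58+51.93)/2 × 1.5 = 86.6325
  [1.5→3.5]: (51.93+39.64)/2 × 2 = 91.57
  [3.5→9.5]: (39.64+17.63)/2 × 6 = 171.81
  [9.5→11.5]: (17.63+13.46)/2 × 2 = 31.09
  Sum = 381.1025 mg/L·hr
IV tail: 13.46/0.135 = 99.704; AUC_iv,0→∞ = 381.1025 + 99.704 = 480.8065 mg/L·hr
Trapezoidal AUC_0→8.25 (oral capsule):
  [0→2]: (0.00+18.26)/2 × 2 = 18.26
  [2→8]: (18.26+11.41)/2 × 6 = 89.01
  [8→8.25]: (11.41+11.04)/2 × 0.25 = 2.80625
  Sum = 110.07625 mg/L·hr
oral capsule tail: 11.04/0.135 = 81.778; AUC_ev,0→∞ = 110.07625 + 81.778 = 191.85425 mg/L·hr
F = (AUC_ev/D_ev)/(AUC_iv/D_iv) = (191.85425/37.5)/(480.8065/25) = 5.11611/19.23226 = 0.2660

F = 0.266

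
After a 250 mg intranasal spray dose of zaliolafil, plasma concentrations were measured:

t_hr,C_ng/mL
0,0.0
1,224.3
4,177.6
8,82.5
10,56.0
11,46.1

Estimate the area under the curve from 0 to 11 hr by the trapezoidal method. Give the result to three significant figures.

Trapezoidal AUC_0→11:
  [0→1]: (0.0+224.3)/2 × 1 = 112.15
  [1→4]: (224.3+177.6)/2 × 3 = 602.85
  [4→8]: (177.6+82.5)/2 × 4 = 520.2
  [8→10]: (82.5+56.0)/2 × 2 = 138.5
  [10→11]: (56.0+46.1)/2 × 1 = 51.05
  Sum = 1424.75 ng/mL·hr

AUC = 1420 ng/mL·hr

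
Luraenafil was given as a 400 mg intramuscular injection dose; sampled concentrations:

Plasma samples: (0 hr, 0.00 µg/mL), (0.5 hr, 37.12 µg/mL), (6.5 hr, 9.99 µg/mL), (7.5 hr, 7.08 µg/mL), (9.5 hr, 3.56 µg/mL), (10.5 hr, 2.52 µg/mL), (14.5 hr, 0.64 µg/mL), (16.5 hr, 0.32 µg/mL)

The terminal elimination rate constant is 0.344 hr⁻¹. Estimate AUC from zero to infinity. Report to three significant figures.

Trapezoidal AUC_0→16.5:
  [0→0.5]: (0.00+37.12)/2 × 0.5 = 9.28
  [0.5→6.5]: (37.12+9.99)/2 × 6 = 141.33
  [6.5→7.5]: (9.99+7.08)/2 × 1 = 8.535
  [7.5→9.5]: (7.08+3.56)/2 × 2 = 10.64
  [9.5→10.5]: (3.56+2.52)/2 × 1 = 3.04
  [10.5→14.5]: (2.52+0.64)/2 × 4 = 6.32
  [14.5→16.5]: (0.64+0.32)/2 × 2 = 0.96
  Sum = 180.105 µg/mL·hr
Extrapolated tail: C_last / k_e = 0.32 / 0.344 = 0.930
AUC_0→∞ = 180.105 + 0.930 = 181.035 µg/mL·hr

AUC = 181 µg/mL·hr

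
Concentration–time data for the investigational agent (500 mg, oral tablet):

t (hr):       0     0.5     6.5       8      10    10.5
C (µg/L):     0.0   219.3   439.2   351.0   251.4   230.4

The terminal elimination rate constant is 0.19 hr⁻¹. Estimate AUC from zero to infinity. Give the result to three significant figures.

AUC = 4560 µg/L·hr

Trapezoidal AUC_0→10.5:
  [0→0.5]: (0.0+219.3)/2 × 0.5 = 54.825
  [0.5→6.5]: (219.3+439.2)/2 × 6 = 1975.5
  [6.5→8]: (439.2+351.0)/2 × 1.5 = 592.65
  [8→10]: (351.0+251.4)/2 × 2 = 602.4
  [10→10.5]: (251.4+230.4)/2 × 0.5 = 120.45
  Sum = 3345.825 µg/L·hr
Extrapolated tail: C_last / k_e = 230.4 / 0.19 = 1212.632
AUC_0→∞ = 3345.825 + 1212.632 = 4558.457 µg/L·hr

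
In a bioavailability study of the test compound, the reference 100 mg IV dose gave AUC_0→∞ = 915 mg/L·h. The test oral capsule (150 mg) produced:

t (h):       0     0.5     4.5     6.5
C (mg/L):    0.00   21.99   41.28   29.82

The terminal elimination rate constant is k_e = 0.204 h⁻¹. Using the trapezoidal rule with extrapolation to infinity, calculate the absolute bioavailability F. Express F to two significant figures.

F = 0.25

Trapezoidal AUC_0→6.5 (oral capsule):
  [0→0.5]: (0.00+21.99)/2 × 0.5 = 5.4975
  [0.5→4.5]: (21.99+41.28)/2 × 4 = 126.54
  [4.5→6.5]: (41.28+29.82)/2 × 2 = 71.1
  Sum = 203.1375 mg/L·h
Tail: C_last/k_e = 29.82/0.204 = 146.176
AUC_0→∞ (oral capsule) = 203.1375 + 146.176 = 349.3135 mg/L·h
F = (AUC_ev/D_ev)/(AUC_iv/D_iv) = (349.3135/150)/(915/100) = 2.32876/9.15 = 0.2545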